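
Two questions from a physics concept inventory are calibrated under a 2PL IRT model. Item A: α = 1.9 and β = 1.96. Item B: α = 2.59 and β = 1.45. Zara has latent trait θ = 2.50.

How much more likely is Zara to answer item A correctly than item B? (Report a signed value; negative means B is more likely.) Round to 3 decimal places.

-0.202

P(θ) = 1 / (1 + exp(−α(θ − β)))
P_A = 0.7361
P_B = 0.9382
P_A − P_B = -0.2020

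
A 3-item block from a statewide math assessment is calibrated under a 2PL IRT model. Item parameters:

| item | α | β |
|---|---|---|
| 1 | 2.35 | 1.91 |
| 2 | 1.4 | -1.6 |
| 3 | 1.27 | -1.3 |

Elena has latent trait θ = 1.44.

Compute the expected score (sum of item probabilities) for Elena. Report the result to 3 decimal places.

P(θ) = 1 / (1 + exp(−α(θ − β)))
P_1 = 1/(1+e^{1.1045}) = 0.2489
P_2 = 1/(1+e^{-4.2560}) = 0.9860
P_3 = 1/(1+e^{-3.4798}) = 0.9701
E[score] = 0.2489 + 0.9860 + 0.9701 = 2.2050

2.205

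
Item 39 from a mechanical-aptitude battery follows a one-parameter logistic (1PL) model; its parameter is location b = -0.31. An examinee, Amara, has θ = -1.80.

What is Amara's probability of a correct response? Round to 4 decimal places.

P(θ) = 1 / (1 + exp(−(θ − b)))
Exponent: (-1.80 − (-0.31)) = -1.4900
1/(1 + e^{1.4900}) = 0.1839
P = 0.1839

0.1839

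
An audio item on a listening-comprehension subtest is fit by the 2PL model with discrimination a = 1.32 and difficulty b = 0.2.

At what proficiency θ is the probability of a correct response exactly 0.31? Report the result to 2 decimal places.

P(θ) = 1 / (1 + exp(−a(θ − b)))
logit = ln(0.3100/0.6900) = -0.8001
θ = b + logit/(a) = 0.2 + (-0.8001)/1.3200 = -0.4062

-0.41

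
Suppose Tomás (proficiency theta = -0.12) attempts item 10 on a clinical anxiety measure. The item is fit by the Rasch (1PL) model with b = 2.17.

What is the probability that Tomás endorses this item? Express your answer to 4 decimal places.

P(theta) = 1 / (1 + exp(−(theta − b)))
Exponent: (-0.12 − 2.17) = -2.2900
1/(1 + e^{2.2900}) = 0.0920
P = 0.0920

0.0920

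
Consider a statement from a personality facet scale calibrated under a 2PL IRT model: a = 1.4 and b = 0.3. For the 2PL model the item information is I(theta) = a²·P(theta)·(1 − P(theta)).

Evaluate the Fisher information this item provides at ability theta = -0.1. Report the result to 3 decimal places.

0.454

P = 1/(1+e^{0.5600}) = 0.3635
P(1−P) = 0.3635 × 0.6365 = 0.2314
I = a² × P(1−P) = 1.4² × 0.2314 = 0.45351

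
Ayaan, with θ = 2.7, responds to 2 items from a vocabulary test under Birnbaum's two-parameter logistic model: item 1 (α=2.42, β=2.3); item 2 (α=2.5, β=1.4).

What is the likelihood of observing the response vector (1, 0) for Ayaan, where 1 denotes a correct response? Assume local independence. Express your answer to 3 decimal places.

0.027

P(θ) = 1 / (1 + exp(−α(θ − β)))
P_1 = 1/(1+e^{-0.9680}) = 0.7247
P_2 = 1/(1+e^{-3.2500}) = 0.9627
L = P_1 × (1−P_2) = 0.7247 × 0.0373 = 0.02705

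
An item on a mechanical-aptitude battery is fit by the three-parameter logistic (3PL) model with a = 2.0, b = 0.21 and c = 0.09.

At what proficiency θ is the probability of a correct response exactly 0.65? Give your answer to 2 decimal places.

P(θ) = c + (1 − c) · 1 / (1 + exp(−a(θ − b)))
Remove guessing floor: (0.65 − 0.09)/(1 − 0.09) = 0.6154
logit = ln(0.6154/0.3846) = 0.4700
θ = b + logit/(a) = 0.21 + 0.4700/2.0000 = 0.4450

0.45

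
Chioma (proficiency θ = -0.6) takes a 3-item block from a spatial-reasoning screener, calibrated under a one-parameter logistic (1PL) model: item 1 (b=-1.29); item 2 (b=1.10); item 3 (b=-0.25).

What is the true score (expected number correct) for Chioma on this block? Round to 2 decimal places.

P(θ) = 1 / (1 + exp(−(θ − b)))
P_1 = 1/(1+e^{-0.6900}) = 0.6660
P_2 = 1/(1+e^{1.7000}) = 0.1545
P_3 = 1/(1+e^{0.3500}) = 0.4134
E[score] = 0.6660 + 0.1545 + 0.4134 = 1.2338

1.23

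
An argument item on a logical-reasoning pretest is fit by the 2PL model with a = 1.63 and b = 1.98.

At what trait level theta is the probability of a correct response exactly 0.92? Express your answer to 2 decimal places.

3.48

P(theta) = 1 / (1 + exp(−a(theta − b)))
logit = ln(0.9200/0.0800) = 2.4423
theta = b + logit/(a) = 1.98 + 2.4423/1.6300 = 3.4784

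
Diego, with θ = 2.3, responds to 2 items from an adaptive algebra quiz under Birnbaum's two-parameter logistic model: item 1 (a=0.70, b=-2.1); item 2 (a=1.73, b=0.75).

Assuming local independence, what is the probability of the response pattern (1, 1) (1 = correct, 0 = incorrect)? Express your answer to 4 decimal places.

P(θ) = 1 / (1 + exp(−a(θ − b)))
P_1 = 1/(1+e^{-3.0800}) = 0.9561
P_2 = 1/(1+e^{-2.6815}) = 0.9359
L = P_1 × P_2 = 0.9561 × 0.9359 = 0.89480

0.8948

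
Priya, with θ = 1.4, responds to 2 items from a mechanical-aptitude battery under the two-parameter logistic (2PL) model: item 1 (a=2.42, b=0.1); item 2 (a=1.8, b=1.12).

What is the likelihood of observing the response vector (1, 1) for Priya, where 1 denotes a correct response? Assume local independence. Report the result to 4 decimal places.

P(θ) = 1 / (1 + exp(−a(θ − b)))
P_1 = 1/(1+e^{-3.1460}) = 0.9588
P_2 = 1/(1+e^{-0.5040}) = 0.6234
L = P_1 × P_2 = 0.9588 × 0.6234 = 0.59768

0.5977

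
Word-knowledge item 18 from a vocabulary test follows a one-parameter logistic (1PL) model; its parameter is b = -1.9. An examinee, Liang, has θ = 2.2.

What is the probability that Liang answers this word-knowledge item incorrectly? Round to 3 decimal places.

P(θ) = 1 / (1 + exp(−(θ − b)))
Exponent: (2.2 − (-1.9)) = 4.1000
1/(1 + e^{-4.1000}) = 0.9837
P = 0.9837
P(incorrect) = 1 − 0.9837 = 0.0163

0.016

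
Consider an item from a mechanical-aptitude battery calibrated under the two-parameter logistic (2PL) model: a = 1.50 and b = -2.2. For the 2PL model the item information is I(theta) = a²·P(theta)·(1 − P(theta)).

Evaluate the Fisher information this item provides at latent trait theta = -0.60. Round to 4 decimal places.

0.1716

P = 1/(1+e^{-2.4000}) = 0.9168
P(1−P) = 0.9168 × 0.0832 = 0.0763
I = a² × P(1−P) = 1.50² × 0.0763 = 0.17157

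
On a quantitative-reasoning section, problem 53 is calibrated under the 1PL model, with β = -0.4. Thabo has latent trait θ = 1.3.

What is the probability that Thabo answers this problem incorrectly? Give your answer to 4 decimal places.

P(θ) = 1 / (1 + exp(−(θ − β)))
Exponent: (1.3 − (-0.4)) = 1.7000
1/(1 + e^{-1.7000}) = 0.8455
P = 0.8455
P(incorrect) = 1 − 0.8455 = 0.1545

0.1545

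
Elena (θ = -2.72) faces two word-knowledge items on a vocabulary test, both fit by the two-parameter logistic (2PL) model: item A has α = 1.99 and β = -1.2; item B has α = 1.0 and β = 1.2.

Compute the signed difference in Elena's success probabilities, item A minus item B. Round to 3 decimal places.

P(θ) = 1 / (1 + exp(−α(θ − β)))
P_A = 0.0463
P_B = 0.0195
P_A − P_B = 0.0269

0.027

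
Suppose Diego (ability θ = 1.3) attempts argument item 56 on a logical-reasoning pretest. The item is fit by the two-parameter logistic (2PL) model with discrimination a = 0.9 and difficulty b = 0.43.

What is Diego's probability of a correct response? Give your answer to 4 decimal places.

P(θ) = 1 / (1 + exp(−a(θ − b)))
Exponent: 0.9 × (1.3 − 0.43) = 0.7830
1/(1 + e^{-0.7830}) = 0.6863

0.6863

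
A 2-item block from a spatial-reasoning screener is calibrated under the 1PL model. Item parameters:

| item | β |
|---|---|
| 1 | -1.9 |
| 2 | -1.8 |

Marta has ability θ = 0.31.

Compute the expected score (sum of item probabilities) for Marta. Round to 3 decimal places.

1.793

P(θ) = 1 / (1 + exp(−(θ − β)))
P_1 = 1/(1+e^{-2.2100}) = 0.9011
P_2 = 1/(1+e^{-2.1100}) = 0.8919
E[score] = 0.9011 + 0.8919 = 1.7930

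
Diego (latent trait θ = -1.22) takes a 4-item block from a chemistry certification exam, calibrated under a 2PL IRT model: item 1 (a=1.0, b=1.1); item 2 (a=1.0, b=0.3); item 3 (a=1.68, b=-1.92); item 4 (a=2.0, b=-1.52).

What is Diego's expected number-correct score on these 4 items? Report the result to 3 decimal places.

P(θ) = 1 / (1 + exp(−a(θ − b)))
P_1 = 1/(1+e^{2.3200}) = 0.0895
P_2 = 1/(1+e^{1.5200}) = 0.1795
P_3 = 1/(1+e^{-1.1760}) = 0.7642
P_4 = 1/(1+e^{-0.6000}) = 0.6457
E[score] = 0.0895 + 0.1795 + 0.7642 + 0.6457 = 1.6788

1.679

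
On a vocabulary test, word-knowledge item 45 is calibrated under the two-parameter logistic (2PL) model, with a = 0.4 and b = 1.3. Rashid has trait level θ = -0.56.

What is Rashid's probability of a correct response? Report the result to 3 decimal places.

0.322

P(θ) = 1 / (1 + exp(−a(θ − b)))
Exponent: 0.4 × (-0.56 − 1.3) = -0.7440
1/(1 + e^{0.7440}) = 0.3221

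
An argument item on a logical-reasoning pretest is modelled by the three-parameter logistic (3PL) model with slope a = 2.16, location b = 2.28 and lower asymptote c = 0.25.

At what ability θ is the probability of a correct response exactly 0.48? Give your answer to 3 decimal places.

P(θ) = c + (1 − c) · 1 / (1 + exp(−a(θ − b)))
Remove guessing floor: (0.48 − 0.25)/(1 − 0.25) = 0.3067
logit = ln(0.3067/0.6933) = -0.8157
θ = b + logit/(a) = 2.28 + (-0.8157)/2.1600 = 1.9023

1.902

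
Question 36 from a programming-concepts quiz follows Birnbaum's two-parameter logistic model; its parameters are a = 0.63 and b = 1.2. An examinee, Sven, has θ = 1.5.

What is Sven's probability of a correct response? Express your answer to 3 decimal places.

P(θ) = 1 / (1 + exp(−a(θ − b)))
Exponent: 0.63 × (1.5 − 1.2) = 0.1890
1/(1 + e^{-0.1890}) = 0.5471

0.547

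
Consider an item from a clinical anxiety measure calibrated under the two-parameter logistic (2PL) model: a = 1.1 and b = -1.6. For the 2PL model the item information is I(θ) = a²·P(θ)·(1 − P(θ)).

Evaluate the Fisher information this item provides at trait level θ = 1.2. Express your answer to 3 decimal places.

0.051

P = 1/(1+e^{-3.0800}) = 0.9561
P(1−P) = 0.9561 × 0.0439 = 0.0420
I = a² × P(1−P) = 1.1² × 0.0420 = 0.05083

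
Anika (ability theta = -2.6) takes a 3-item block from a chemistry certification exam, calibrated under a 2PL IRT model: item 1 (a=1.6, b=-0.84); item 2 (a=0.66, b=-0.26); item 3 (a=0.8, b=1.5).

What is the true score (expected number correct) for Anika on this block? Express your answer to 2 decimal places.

P(theta) = 1 / (1 + exp(−a(theta − b)))
P_1 = 1/(1+e^{2.8160}) = 0.0565
P_2 = 1/(1+e^{1.5444}) = 0.1759
P_3 = 1/(1+e^{3.2800}) = 0.0363
E[score] = 0.0565 + 0.1759 + 0.0363 = 0.2686

0.27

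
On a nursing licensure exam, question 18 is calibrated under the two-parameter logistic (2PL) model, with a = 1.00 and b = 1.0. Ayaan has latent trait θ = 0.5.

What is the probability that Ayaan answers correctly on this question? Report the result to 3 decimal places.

0.378

P(θ) = 1 / (1 + exp(−a(θ − b)))
Exponent: 1.00 × (0.5 − 1.0) = -0.5000
1/(1 + e^{0.5000}) = 0.3775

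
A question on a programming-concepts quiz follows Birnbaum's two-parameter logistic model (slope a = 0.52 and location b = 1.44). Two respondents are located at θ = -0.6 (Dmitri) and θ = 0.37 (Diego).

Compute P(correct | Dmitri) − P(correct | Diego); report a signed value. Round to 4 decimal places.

-0.1072

P(θ) = 1 / (1 + exp(−a(θ − b)))
P(Dmitri) = 0.2572  [exponent -1.0608]
P(Diego) = 0.3644  [exponent -0.5564]
Difference = 0.2572 − 0.3644 = -0.1072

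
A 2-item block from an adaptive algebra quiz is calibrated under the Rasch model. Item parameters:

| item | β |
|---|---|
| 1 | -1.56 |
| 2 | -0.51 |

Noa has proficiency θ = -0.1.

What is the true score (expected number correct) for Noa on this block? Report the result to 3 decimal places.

P(θ) = 1 / (1 + exp(−(θ − β)))
P_1 = 1/(1+e^{-1.4600}) = 0.8115
P_2 = 1/(1+e^{-0.4100}) = 0.6011
E[score] = 0.8115 + 0.6011 = 1.4126

1.413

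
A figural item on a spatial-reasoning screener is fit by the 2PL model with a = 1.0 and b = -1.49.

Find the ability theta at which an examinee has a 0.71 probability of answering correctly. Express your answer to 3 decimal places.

P(theta) = 1 / (1 + exp(−a(theta − b)))
logit = ln(0.7100/0.2900) = 0.8954
theta = b + logit/(a) = -1.49 + 0.8954/1.0000 = -0.5946

-0.595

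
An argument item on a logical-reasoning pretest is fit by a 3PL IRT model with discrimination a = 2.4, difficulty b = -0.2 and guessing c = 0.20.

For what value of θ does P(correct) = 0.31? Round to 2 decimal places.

-0.97

P(θ) = c + (1 − c) · 1 / (1 + exp(−a(θ − b)))
Remove guessing floor: (0.31 − 0.20)/(1 − 0.20) = 0.1375
logit = ln(0.1375/0.8625) = -1.8362
θ = b + logit/(a) = -0.2 + (-1.8362)/2.4000 = -0.9651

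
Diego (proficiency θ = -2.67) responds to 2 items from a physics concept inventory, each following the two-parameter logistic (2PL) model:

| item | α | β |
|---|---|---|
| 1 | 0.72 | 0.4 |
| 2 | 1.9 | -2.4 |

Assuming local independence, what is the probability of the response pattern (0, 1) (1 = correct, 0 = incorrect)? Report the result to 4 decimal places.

0.3375

P(θ) = 1 / (1 + exp(−α(θ − β)))
P_1 = 1/(1+e^{2.2104}) = 0.0988
P_2 = 1/(1+e^{0.5130}) = 0.3745
L = (1−P_1) × P_2 = 0.9012 × 0.3745 = 0.33748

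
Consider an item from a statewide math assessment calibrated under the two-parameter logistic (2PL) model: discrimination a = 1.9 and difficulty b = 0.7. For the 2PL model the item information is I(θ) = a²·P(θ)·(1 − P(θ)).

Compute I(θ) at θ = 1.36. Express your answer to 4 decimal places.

0.6235

P = 1/(1+e^{-1.2540}) = 0.7780
P(1−P) = 0.7780 × 0.2220 = 0.1727
I = a² × P(1−P) = 1.9² × 0.1727 = 0.62352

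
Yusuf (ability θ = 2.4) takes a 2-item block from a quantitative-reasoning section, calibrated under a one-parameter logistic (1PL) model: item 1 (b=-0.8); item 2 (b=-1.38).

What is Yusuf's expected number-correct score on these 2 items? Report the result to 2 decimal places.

P(θ) = 1 / (1 + exp(−(θ − b)))
P_1 = 1/(1+e^{-3.2000}) = 0.9608
P_2 = 1/(1+e^{-3.7800}) = 0.9777
E[score] = 0.9608 + 0.9777 = 1.9385

1.94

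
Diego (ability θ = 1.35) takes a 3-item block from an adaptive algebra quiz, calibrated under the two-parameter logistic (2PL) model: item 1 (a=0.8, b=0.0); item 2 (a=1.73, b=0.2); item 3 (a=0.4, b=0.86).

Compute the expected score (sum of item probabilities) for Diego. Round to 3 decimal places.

P(θ) = 1 / (1 + exp(−a(θ − b)))
P_1 = 1/(1+e^{-1.0800}) = 0.7465
P_2 = 1/(1+e^{-1.9895}) = 0.8797
P_3 = 1/(1+e^{-0.1960}) = 0.5488
E[score] = 0.7465 + 0.8797 + 0.5488 = 2.1750

2.175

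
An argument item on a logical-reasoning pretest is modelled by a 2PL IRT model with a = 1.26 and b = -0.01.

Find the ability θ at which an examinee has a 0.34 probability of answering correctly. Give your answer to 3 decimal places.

P(θ) = 1 / (1 + exp(−a(θ − b)))
logit = ln(0.3400/0.6600) = -0.6633
θ = b + logit/(a) = -0.01 + (-0.6633)/1.2600 = -0.5364

-0.536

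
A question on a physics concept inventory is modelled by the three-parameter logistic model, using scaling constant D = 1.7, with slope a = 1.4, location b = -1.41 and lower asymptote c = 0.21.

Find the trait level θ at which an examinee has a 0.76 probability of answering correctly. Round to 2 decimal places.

-1.06

P(θ) = c + (1 − c) · 1 / (1 + exp(−D·a(θ − b)))
Remove guessing floor: (0.76 − 0.21)/(1 − 0.21) = 0.6962
logit = ln(0.6962/0.3038) = 0.8293
θ = b + logit/(1.7·a) = -1.41 + 0.8293/2.3800 = -1.0616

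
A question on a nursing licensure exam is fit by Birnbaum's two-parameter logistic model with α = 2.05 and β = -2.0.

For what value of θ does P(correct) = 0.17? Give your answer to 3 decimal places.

P(θ) = 1 / (1 + exp(−α(θ − β)))
logit = ln(0.1700/0.8300) = -1.5856
θ = β + logit/(α) = -2.0 + (-1.5856)/2.0500 = -2.7735

-2.773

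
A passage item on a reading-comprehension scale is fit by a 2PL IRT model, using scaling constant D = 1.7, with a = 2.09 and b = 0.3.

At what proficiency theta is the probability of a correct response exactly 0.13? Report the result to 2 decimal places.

-0.24

P(theta) = 1 / (1 + exp(−D·a(theta − b)))
logit = ln(0.1300/0.8700) = -1.9010
theta = b + logit/(1.7·a) = 0.3 + (-1.9010)/3.5530 = -0.2350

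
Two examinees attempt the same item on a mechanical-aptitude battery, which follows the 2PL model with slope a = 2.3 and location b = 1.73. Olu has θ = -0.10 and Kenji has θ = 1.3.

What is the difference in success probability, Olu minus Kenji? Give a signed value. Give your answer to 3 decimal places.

P(θ) = 1 / (1 + exp(−a(θ − b)))
P(Olu) = 0.0146  [exponent -4.2090]
P(Kenji) = 0.2711  [exponent -0.9890]
Difference = 0.0146 − 0.2711 = -0.2565

-0.256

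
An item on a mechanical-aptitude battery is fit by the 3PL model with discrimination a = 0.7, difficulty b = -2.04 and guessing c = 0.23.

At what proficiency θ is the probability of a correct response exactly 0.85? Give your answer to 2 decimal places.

-0.01

P(θ) = c + (1 − c) · 1 / (1 + exp(−a(θ − b)))
Remove guessing floor: (0.85 − 0.23)/(1 − 0.23) = 0.8052
logit = ln(0.8052/0.1948) = 1.4191
θ = b + logit/(a) = -2.04 + 1.4191/0.7000 = -0.0127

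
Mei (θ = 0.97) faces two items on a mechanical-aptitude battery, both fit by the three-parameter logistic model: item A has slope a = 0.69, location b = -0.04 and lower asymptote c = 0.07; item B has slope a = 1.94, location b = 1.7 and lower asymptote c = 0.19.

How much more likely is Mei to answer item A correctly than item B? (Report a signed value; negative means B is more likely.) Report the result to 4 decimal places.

P(θ) = c + (1 − c) · 1 / (1 + exp(−a(θ − b)))
P_A = 0.6908
P_B = 0.3482
P_A − P_B = 0.3426

0.3426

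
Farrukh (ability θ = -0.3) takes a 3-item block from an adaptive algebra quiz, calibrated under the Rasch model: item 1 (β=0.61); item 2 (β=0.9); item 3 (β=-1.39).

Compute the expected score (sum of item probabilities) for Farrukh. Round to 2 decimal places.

1.27

P(θ) = 1 / (1 + exp(−(θ − β)))
P_1 = 1/(1+e^{0.9100}) = 0.2870
P_2 = 1/(1+e^{1.2000}) = 0.2315
P_3 = 1/(1+e^{-1.0900}) = 0.7484
E[score] = 0.2870 + 0.2315 + 0.7484 = 1.2669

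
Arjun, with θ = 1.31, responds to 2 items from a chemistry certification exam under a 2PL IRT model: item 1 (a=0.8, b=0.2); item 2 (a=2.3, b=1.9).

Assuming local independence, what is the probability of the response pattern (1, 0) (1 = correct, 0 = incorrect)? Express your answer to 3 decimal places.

0.563

P(θ) = 1 / (1 + exp(−a(θ − b)))
P_1 = 1/(1+e^{-0.8880}) = 0.7085
P_2 = 1/(1+e^{1.3570}) = 0.2047
L = P_1 × (1−P_2) = 0.7085 × 0.7953 = 0.56343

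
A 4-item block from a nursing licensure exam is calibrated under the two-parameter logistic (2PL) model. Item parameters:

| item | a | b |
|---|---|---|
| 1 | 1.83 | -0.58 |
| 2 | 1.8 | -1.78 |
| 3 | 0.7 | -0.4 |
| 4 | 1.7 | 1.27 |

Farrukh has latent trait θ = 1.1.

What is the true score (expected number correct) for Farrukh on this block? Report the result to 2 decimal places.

3.12

P(θ) = 1 / (1 + exp(−a(θ − b)))
P_1 = 1/(1+e^{-3.0744}) = 0.9558
P_2 = 1/(1+e^{-5.1840}) = 0.9944
P_3 = 1/(1+e^{-1.0500}) = 0.7408
P_4 = 1/(1+e^{0.2890}) = 0.4282
E[score] = 0.9558 + 0.9944 + 0.7408 + 0.4282 = 3.1193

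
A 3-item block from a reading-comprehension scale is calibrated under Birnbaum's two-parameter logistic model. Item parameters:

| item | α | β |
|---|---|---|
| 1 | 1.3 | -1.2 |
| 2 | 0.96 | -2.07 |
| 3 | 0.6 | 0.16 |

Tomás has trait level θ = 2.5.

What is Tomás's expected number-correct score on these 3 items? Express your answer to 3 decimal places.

2.782

P(θ) = 1 / (1 + exp(−α(θ − β)))
P_1 = 1/(1+e^{-4.8100}) = 0.9919
P_2 = 1/(1+e^{-4.3872}) = 0.9877
P_3 = 1/(1+e^{-1.4040}) = 0.8028
E[score] = 0.9919 + 0.9877 + 0.8028 = 2.7825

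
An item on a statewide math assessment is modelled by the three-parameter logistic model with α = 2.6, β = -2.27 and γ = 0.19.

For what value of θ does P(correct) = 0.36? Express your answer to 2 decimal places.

P(θ) = γ + (1 − γ) · 1 / (1 + exp(−α(θ − β)))
Remove guessing floor: (0.36 − 0.19)/(1 − 0.19) = 0.2099
logit = ln(0.2099/0.7901) = -1.3257
θ = β + logit/(α) = -2.27 + (-1.3257)/2.6000 = -2.7799

-2.78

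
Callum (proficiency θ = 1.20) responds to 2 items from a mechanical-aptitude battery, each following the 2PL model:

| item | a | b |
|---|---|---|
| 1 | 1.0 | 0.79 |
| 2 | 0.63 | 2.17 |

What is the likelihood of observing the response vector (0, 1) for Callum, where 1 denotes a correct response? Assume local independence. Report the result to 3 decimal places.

P(θ) = 1 / (1 + exp(−a(θ − b)))
P_1 = 1/(1+e^{-0.4100}) = 0.6011
P_2 = 1/(1+e^{0.6111}) = 0.3518
L = (1−P_1) × P_2 = 0.3989 × 0.3518 = 0.14034

0.140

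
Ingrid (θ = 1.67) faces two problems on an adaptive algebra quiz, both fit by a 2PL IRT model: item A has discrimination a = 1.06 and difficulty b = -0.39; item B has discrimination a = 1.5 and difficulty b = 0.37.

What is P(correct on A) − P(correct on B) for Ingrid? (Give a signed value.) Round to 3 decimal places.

P(θ) = 1 / (1 + exp(−a(θ − b)))
P_A = 0.8988
P_B = 0.8754
P_A − P_B = 0.0233

0.023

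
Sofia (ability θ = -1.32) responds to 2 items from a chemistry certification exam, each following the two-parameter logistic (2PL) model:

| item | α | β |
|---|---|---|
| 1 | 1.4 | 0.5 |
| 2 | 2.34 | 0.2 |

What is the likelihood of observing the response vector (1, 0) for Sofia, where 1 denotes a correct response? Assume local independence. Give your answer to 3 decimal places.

0.071

P(θ) = 1 / (1 + exp(−α(θ − β)))
P_1 = 1/(1+e^{2.5480}) = 0.0726
P_2 = 1/(1+e^{3.5568}) = 0.0277
L = P_1 × (1−P_2) = 0.0726 × 0.9723 = 0.07055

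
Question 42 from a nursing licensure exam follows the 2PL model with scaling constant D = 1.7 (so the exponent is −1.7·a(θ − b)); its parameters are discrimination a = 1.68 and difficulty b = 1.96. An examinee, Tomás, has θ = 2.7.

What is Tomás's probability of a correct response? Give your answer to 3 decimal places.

0.892

P(θ) = 1 / (1 + exp(−D·a(θ − b)))
Exponent: 1.7 × 1.68 × (2.7 − 1.96) = 2.1134
1/(1 + e^{-2.1134}) = 0.8922
P = 0.8922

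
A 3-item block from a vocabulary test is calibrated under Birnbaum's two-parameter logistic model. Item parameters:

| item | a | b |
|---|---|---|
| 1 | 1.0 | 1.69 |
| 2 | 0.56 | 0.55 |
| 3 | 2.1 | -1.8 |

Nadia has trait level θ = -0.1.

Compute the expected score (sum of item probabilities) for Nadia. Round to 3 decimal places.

P(θ) = 1 / (1 + exp(−a(θ − b)))
P_1 = 1/(1+e^{1.7900}) = 0.1431
P_2 = 1/(1+e^{0.3640}) = 0.4100
P_3 = 1/(1+e^{-3.5700}) = 0.9726
E[score] = 0.1431 + 0.4100 + 0.9726 = 1.5257

1.526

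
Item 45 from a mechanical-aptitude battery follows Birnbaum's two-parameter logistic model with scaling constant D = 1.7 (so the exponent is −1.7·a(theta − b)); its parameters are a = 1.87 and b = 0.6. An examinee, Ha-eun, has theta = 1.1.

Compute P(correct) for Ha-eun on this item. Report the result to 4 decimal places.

0.8305

P(theta) = 1 / (1 + exp(−D·a(theta − b)))
Exponent: 1.7 × 1.87 × (1.1 − 0.6) = 1.5895
1/(1 + e^{-1.5895}) = 0.8305
P = 0.8305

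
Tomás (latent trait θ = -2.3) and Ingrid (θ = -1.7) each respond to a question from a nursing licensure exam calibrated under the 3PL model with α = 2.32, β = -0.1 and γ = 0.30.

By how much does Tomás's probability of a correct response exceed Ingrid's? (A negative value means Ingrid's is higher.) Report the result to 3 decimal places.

P(θ) = γ + (1 − γ) · 1 / (1 + exp(−α(θ − β)))
P(Tomás) = 0.3042  [exponent -5.1040]
P(Ingrid) = 0.3167  [exponent -3.7120]
Difference = 0.3042 − 0.3167 = -0.0125

-0.012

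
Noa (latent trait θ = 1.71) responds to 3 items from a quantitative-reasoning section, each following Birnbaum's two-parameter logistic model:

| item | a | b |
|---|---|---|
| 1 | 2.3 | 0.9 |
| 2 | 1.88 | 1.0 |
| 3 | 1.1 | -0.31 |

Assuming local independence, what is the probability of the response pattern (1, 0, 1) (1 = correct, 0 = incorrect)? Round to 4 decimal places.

P(θ) = 1 / (1 + exp(−a(θ − b)))
P_1 = 1/(1+e^{-1.8630}) = 0.8656
P_2 = 1/(1+e^{-1.3348}) = 0.7916
P_3 = 1/(1+e^{-2.2220}) = 0.9022
L = P_1 × (1−P_2) × P_3 = 0.8656 × 0.2084 × 0.9022 = 0.16273

0.1627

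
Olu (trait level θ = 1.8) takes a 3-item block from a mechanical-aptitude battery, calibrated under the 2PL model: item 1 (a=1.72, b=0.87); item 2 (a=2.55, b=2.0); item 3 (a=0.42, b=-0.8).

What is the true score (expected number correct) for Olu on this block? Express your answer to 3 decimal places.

1.956

P(θ) = 1 / (1 + exp(−a(θ − b)))
P_1 = 1/(1+e^{-1.5996}) = 0.8320
P_2 = 1/(1+e^{0.5100}) = 0.3752
P_3 = 1/(1+e^{-1.0920}) = 0.7488
E[score] = 0.8320 + 0.3752 + 0.7488 = 1.9559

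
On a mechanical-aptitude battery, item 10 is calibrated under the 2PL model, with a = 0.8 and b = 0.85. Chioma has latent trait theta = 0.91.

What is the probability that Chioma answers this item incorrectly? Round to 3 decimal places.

0.488

P(theta) = 1 / (1 + exp(−a(theta − b)))
Exponent: 0.8 × (0.91 − 0.85) = 0.0480
1/(1 + e^{-0.0480}) = 0.5120
P(incorrect) = 1 − 0.5120 = 0.4880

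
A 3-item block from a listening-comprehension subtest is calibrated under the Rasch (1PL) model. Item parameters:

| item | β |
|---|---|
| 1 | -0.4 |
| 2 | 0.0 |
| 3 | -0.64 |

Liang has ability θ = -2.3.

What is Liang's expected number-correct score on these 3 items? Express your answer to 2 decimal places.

0.38

P(θ) = 1 / (1 + exp(−(θ − β)))
P_1 = 1/(1+e^{1.9000}) = 0.1301
P_2 = 1/(1+e^{2.3000}) = 0.0911
P_3 = 1/(1+e^{1.6600}) = 0.1598
E[score] = 0.1301 + 0.0911 + 0.1598 = 0.3810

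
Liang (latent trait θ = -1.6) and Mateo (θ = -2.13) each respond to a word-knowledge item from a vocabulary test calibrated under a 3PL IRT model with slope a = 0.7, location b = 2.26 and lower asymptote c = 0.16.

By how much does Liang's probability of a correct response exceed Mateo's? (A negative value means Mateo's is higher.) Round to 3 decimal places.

0.016

P(θ) = c + (1 − c) · 1 / (1 + exp(−a(θ − b)))
P(Liang) = 0.2128  [exponent -2.7020]
P(Mateo) = 0.1972  [exponent -3.0730]
Difference = 0.2128 − 0.1972 = 0.0156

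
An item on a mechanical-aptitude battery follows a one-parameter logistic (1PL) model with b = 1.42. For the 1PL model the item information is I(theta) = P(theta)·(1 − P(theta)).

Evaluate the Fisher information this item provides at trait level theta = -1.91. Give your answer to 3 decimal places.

P = 1/(1+e^{3.3300}) = 0.0346
P(1−P) = 0.0346 × 0.9654 = 0.0334
I = P(1−P) = 0.03336

0.033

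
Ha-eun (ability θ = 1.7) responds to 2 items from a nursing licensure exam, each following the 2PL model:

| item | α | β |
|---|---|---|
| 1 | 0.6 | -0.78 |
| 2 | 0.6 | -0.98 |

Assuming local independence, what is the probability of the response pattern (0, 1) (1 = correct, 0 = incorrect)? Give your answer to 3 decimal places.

0.153

P(θ) = 1 / (1 + exp(−α(θ − β)))
P_1 = 1/(1+e^{-1.4880}) = 0.8158
P_2 = 1/(1+e^{-1.6080}) = 0.8331
L = (1−P_1) × P_2 = 0.1842 × 0.8331 = 0.15348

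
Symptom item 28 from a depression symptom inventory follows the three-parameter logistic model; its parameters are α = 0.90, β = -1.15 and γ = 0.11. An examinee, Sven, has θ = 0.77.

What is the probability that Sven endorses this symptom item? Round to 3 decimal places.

0.866

P(θ) = γ + (1 − γ) · 1 / (1 + exp(−α(θ − β)))
Exponent: 0.90 × (0.77 − (-1.15)) = 1.7280
1/(1 + e^{-1.7280}) = 0.8492
P = 0.11 + 0.89 × 0.8492 = 0.8657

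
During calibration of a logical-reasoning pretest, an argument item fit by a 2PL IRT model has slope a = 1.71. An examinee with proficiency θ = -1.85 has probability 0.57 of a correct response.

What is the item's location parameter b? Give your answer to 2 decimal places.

P(θ) = 1 / (1 + exp(−a(θ − b)))
logit(0.57) = ln(0.57/0.43) = 0.2819
b = θ − logit/(a) = -1.85 − 0.2819/1.7100 = -2.0148

-2.01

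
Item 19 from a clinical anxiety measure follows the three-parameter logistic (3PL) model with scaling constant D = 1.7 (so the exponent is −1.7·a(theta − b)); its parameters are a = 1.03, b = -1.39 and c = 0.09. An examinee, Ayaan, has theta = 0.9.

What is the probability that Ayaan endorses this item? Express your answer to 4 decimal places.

P(theta) = c + (1 − c) · 1 / (1 + exp(−D·a(theta − b)))
Exponent: 1.7 × 1.03 × (0.9 − (-1.39)) = 4.0098
1/(1 + e^{-4.0098}) = 0.9822
P = 0.09 + 0.91 × 0.9822 = 0.9838

0.9838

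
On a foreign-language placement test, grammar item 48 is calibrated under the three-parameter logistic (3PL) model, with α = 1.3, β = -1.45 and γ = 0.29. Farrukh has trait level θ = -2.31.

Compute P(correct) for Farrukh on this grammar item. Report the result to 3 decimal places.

P(θ) = γ + (1 − γ) · 1 / (1 + exp(−α(θ − β)))
Exponent: 1.3 × (-2.31 − (-1.45)) = -1.1180
1/(1 + e^{1.1180}) = 0.2464
P = 0.29 + 0.71 × 0.2464 = 0.4649

0.465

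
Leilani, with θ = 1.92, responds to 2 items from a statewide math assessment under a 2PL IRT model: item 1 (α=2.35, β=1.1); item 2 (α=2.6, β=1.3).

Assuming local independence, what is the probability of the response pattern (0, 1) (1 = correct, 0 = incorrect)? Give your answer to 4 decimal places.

P(θ) = 1 / (1 + exp(−α(θ − β)))
P_1 = 1/(1+e^{-1.9270}) = 0.8729
P_2 = 1/(1+e^{-1.6120}) = 0.8337
L = (1−P_1) × P_2 = 0.1271 × 0.8337 = 0.10595

0.1059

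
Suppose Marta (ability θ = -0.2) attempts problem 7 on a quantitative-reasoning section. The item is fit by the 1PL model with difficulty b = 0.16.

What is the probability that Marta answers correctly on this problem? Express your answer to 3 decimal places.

P(θ) = 1 / (1 + exp(−(θ − b)))
Exponent: (-0.2 − 0.16) = -0.3600
1/(1 + e^{0.3600}) = 0.4110
P = 0.4110

0.411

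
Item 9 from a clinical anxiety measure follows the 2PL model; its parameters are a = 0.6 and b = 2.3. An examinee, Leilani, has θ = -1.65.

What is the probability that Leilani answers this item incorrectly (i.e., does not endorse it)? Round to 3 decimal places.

0.915

P(θ) = 1 / (1 + exp(−a(θ − b)))
Exponent: 0.6 × (-1.65 − 2.3) = -2.3700
1/(1 + e^{2.3700}) = 0.0855
P(incorrect) = 1 − 0.0855 = 0.9145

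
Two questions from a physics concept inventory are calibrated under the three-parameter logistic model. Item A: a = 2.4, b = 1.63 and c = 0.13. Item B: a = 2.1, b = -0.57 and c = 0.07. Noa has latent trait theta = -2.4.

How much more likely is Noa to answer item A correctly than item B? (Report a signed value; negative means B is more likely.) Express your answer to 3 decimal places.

0.041

P(theta) = c + (1 − c) · 1 / (1 + exp(−a(theta − b)))
P_A = 0.1301
P_B = 0.0895
P_A − P_B = 0.0405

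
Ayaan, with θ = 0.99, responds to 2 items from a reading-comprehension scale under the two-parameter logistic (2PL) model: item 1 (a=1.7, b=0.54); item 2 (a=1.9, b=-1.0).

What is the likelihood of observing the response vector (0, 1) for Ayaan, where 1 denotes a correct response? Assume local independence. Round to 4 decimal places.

P(θ) = 1 / (1 + exp(−a(θ − b)))
P_1 = 1/(1+e^{-0.7650}) = 0.6824
P_2 = 1/(1+e^{-3.7810}) = 0.9777
L = (1−P_1) × P_2 = 0.3176 × 0.9777 = 0.31048

0.3105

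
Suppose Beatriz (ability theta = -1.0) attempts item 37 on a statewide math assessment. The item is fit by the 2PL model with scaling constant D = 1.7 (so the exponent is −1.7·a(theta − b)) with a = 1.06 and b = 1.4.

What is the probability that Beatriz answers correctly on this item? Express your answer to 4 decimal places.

0.0131

P(theta) = 1 / (1 + exp(−D·a(theta − b)))
Exponent: 1.7 × 1.06 × (-1.0 − 1.4) = -4.3248
1/(1 + e^{4.3248}) = 0.0131
P = 0.0131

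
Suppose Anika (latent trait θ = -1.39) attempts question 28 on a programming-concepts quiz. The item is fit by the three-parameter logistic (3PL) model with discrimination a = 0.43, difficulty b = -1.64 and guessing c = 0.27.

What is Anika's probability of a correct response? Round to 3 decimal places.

0.655

P(θ) = c + (1 − c) · 1 / (1 + exp(−a(θ − b)))
Exponent: 0.43 × (-1.39 − (-1.64)) = 0.1075
1/(1 + e^{-0.1075}) = 0.5268
P = 0.27 + 0.73 × 0.5268 = 0.6546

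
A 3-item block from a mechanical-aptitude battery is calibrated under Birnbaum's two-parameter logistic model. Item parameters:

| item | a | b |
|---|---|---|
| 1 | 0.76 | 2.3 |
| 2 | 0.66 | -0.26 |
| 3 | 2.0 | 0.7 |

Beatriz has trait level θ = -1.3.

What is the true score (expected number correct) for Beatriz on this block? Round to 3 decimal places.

0.414

P(θ) = 1 / (1 + exp(−a(θ − b)))
P_1 = 1/(1+e^{2.7360}) = 0.0609
P_2 = 1/(1+e^{0.6864}) = 0.3348
P_3 = 1/(1+e^{4.0000}) = 0.0180
E[score] = 0.0609 + 0.3348 + 0.0180 = 0.4137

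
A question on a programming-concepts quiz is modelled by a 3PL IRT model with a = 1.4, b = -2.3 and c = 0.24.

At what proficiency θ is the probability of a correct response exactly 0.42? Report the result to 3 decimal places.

-3.136

P(θ) = c + (1 − c) · 1 / (1 + exp(−a(θ − b)))
Remove guessing floor: (0.42 − 0.24)/(1 − 0.24) = 0.2368
logit = ln(0.2368/0.7632) = -1.1701
θ = b + logit/(a) = -2.3 + (-1.1701)/1.4000 = -3.1358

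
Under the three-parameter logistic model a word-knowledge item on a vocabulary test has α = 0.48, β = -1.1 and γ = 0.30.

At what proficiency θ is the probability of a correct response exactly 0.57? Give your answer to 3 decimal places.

-2.070

P(θ) = γ + (1 − γ) · 1 / (1 + exp(−α(θ − β)))
Remove guessing floor: (0.57 − 0.30)/(1 − 0.30) = 0.3857
logit = ln(0.3857/0.6143) = -0.4654
θ = β + logit/(α) = -1.1 + (-0.4654)/0.4800 = -2.0695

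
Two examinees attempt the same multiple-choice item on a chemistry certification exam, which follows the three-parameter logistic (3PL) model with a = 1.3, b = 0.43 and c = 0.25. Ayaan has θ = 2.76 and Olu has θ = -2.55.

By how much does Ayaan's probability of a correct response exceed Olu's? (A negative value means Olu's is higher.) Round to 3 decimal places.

P(θ) = c + (1 − c) · 1 / (1 + exp(−a(θ − b)))
P(Ayaan) = 0.9654  [exponent 3.0290]
P(Olu) = 0.2653  [exponent -3.8740]
Difference = 0.9654 − 0.2653 = 0.7001

0.700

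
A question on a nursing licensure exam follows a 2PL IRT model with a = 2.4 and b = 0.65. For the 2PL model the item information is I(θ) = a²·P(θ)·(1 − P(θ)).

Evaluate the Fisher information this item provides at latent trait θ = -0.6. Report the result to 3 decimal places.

P = 1/(1+e^{3.0000}) = 0.0474
P(1−P) = 0.0474 × 0.9526 = 0.0452
I = a² × P(1−P) = 2.4² × 0.0452 = 0.26022

0.260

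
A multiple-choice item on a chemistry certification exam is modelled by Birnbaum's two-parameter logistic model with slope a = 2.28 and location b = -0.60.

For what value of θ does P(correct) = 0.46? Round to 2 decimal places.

P(θ) = 1 / (1 + exp(−a(θ − b)))
logit = ln(0.4600/0.5400) = -0.1603
θ = b + logit/(a) = -0.60 + (-0.1603)/2.2800 = -0.6703

-0.67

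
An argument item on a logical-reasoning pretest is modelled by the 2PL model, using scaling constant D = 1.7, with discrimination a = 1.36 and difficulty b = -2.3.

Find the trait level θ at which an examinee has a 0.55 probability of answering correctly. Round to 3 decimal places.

-2.213

P(θ) = 1 / (1 + exp(−D·a(θ − b)))
logit = ln(0.5500/0.4500) = 0.2007
θ = b + logit/(1.7·a) = -2.3 + 0.2007/2.3120 = -2.2132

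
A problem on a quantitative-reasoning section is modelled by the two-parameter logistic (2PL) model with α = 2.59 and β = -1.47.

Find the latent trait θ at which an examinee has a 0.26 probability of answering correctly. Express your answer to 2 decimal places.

-1.87

P(θ) = 1 / (1 + exp(−α(θ − β)))
logit = ln(0.2600/0.7400) = -1.0460
θ = β + logit/(α) = -1.47 + (-1.0460)/2.5900 = -1.8738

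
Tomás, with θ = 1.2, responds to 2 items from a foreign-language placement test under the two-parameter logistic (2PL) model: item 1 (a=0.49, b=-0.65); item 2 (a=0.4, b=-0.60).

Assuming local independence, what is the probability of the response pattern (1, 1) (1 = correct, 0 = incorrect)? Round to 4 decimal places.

P(θ) = 1 / (1 + exp(−a(θ − b)))
P_1 = 1/(1+e^{-0.9065}) = 0.7123
P_2 = 1/(1+e^{-0.7200}) = 0.6726
L = P_1 × P_2 = 0.7123 × 0.6726 = 0.47909

0.4791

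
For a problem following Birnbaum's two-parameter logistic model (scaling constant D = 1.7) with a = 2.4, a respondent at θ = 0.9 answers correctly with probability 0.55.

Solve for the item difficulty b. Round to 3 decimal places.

P(θ) = 1 / (1 + exp(−D·a(θ − b)))
logit(0.55) = ln(0.55/0.45) = 0.2007
b = θ − logit/(1.7·a) = 0.9 − 0.2007/4.0800 = 0.8508

0.851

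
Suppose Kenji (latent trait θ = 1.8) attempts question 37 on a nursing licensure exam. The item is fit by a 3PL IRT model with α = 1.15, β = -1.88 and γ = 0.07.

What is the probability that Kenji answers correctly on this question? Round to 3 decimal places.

0.987

P(θ) = γ + (1 − γ) · 1 / (1 + exp(−α(θ − β)))
Exponent: 1.15 × (1.8 − (-1.88)) = 4.2320
1/(1 + e^{-4.2320}) = 0.9857
P = 0.07 + 0.93 × 0.9857 = 0.9867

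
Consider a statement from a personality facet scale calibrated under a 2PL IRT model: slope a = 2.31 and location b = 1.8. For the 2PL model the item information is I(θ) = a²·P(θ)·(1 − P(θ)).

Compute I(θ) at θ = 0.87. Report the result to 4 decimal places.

P = 1/(1+e^{2.1483}) = 0.1045
P(1−P) = 0.1045 × 0.8955 = 0.0936
I = a² × P(1−P) = 2.31² × 0.0936 = 0.49931

0.4993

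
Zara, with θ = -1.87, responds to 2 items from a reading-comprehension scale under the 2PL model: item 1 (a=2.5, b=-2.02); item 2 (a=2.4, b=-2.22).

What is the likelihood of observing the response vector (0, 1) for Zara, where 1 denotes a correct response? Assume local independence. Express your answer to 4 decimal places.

P(θ) = 1 / (1 + exp(−a(θ − b)))
P_1 = 1/(1+e^{-0.3750}) = 0.5927
P_2 = 1/(1+e^{-0.8400}) = 0.6985
L = (1−P_1) × P_2 = 0.4073 × 0.6985 = 0.28451

0.2845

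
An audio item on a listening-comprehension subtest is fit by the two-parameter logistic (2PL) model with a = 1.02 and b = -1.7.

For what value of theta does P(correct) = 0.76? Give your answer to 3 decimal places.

-0.570

P(theta) = 1 / (1 + exp(−a(theta − b)))
logit = ln(0.7600/0.2400) = 1.1527
theta = b + logit/(a) = -1.7 + 1.1527/1.0200 = -0.5699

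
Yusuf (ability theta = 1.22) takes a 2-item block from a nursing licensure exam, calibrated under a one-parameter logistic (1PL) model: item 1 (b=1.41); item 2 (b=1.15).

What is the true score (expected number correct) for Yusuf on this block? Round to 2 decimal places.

0.97

P(theta) = 1 / (1 + exp(−(theta − b)))
P_1 = 1/(1+e^{0.1900}) = 0.4526
P_2 = 1/(1+e^{-0.0700}) = 0.5175
E[score] = 0.4526 + 0.5175 = 0.9701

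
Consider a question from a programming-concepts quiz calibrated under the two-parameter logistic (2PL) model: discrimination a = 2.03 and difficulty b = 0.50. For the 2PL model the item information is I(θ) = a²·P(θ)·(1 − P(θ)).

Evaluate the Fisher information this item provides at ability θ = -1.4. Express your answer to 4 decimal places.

0.0835

P = 1/(1+e^{3.8570}) = 0.0207
P(1−P) = 0.0207 × 0.9793 = 0.0203
I = a² × P(1−P) = 2.03² × 0.0203 = 0.08351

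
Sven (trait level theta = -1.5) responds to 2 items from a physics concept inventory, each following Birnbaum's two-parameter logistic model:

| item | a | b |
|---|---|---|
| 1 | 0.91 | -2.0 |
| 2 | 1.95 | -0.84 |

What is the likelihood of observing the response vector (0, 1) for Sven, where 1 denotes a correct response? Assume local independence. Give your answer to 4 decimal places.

P(theta) = 1 / (1 + exp(−a(theta − b)))
P_1 = 1/(1+e^{-0.4550}) = 0.6118
P_2 = 1/(1+e^{1.2870}) = 0.2164
L = (1−P_1) × P_2 = 0.3882 × 0.2164 = 0.08399

0.0840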